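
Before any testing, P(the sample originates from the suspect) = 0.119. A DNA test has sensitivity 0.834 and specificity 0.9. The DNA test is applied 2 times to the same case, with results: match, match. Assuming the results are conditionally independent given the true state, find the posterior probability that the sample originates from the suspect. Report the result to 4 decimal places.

Posterior P(H) ≈ 0.9038

Let H be the event that the sample originates from the suspect; start with P(H) = 0.119. P('match'|H) = 0.834, P('match'|¬H) = 0.1.
Update on result 1 ('match'): P(H) ← 0.834·0.1190 / (0.834·0.1190 + 0.1·0.8810) = 0.099246/0.18735 = 0.5297.
Update on result 2 ('match'): P(H) ← 0.834·0.5297 / (0.834·0.5297 + 0.1·0.4703) = 0.44181/0.48883 = 0.9038.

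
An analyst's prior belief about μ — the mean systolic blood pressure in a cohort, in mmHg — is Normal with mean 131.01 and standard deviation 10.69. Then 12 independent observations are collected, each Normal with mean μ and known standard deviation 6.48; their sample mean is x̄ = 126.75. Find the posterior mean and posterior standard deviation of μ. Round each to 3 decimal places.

Posterior mean ≈ 126.877; posterior SD ≈ 1.843

Prior precision 1/τ₀² = 1/10.69² = 0.00875074; data precision n/σ² = 12/6.48² = 0.285780.
Posterior precision = 0.00875074 + 0.285780 = 0.294530, giving posterior SD = 1/√0.294530 = 1.843.
Posterior mean = (0.00875074·131.01 + 0.285780·126.75) / 0.294530 = 126.877.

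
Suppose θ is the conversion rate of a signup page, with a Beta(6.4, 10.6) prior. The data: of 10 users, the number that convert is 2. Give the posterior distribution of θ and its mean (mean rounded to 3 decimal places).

Observing 2 successes and 8 failures updates Beta(6.4, 10.6) by adding the success and failure counts to the two shape parameters: α = 6.4+2 = 8.4, β = 10.6+8 = 18.6.
E[θ | data] = 8.4/(8.4+18.6) = 0.311.

Posterior: Beta(8.4, 18.6); mean ≈ 0.311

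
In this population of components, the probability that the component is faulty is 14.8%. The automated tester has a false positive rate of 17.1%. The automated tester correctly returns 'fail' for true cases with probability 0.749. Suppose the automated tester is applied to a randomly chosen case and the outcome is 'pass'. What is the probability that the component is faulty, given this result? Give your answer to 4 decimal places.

P(H | E) ≈ 0.0500

Write H for 'the component is faulty'. Prior odds H:¬H = 0.148/0.852 = 0.17371. For the 'pass' outcome, the likelihood ratio is 0.251/0.829 = 0.30277.
Posterior odds = 0.17371 × 0.30277 = 0.052595, so P(H|E) = 0.052595/(1+0.052595) = 0.0500.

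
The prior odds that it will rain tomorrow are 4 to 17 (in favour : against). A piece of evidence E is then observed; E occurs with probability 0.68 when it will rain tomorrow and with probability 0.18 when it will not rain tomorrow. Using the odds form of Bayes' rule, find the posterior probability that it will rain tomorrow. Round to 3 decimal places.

Prior odds = 4/17 = 0.23529.
Likelihood ratio for E = 0.68/0.18 = 3.7778.
Posterior odds = prior odds × LR = 0.88889.
Posterior probability = odds/(1+odds) = 0.88889/1.8889 = 0.471.

Posterior probability ≈ 0.471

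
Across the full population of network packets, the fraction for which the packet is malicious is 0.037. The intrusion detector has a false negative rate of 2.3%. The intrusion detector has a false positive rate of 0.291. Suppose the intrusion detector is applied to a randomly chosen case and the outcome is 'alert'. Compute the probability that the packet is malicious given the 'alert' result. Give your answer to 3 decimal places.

P(H | E) ≈ 0.114

Let H be the event that the packet is malicious. P(H) = 0.037, so P(¬H) = 0.963. With E the 'alert' result, P(E|H) = 0.977 and P(E|¬H) = 0.291.
P(E) = 0.977·0.037 + 0.291·0.963 = 0.036149 + 0.28023 = 0.31638.
By Bayes' theorem, P(H|E) = 0.036149 / 0.31638 = 0.114.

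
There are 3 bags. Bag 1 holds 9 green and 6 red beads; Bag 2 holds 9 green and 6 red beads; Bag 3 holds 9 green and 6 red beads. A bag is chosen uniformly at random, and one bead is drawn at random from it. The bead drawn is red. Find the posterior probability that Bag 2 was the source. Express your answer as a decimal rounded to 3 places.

Posterior probability ≈ 0.333

P(red|Bag 1) = 0.4; P(red|Bag 2) = 0.4; P(red|Bag 3) = 0.4.
Prior × likelihood for each source: 0.333333·0.4=0.1333, 0.333333·0.4=0.1333, 0.333333·0.4=0.1333. Summing gives P(red) = 0.40000.
P(Bag 2 | red) = 0.1333 / 0.40000 = 0.333.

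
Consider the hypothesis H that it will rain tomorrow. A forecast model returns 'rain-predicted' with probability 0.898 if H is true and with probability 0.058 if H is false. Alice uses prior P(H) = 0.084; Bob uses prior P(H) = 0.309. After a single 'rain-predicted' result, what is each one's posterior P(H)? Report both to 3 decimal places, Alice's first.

Alice: 0.587; Bob: 0.874

P('+'|H) = 0.898, P('+'|¬H) = 0.058.
Alice: numerator 0.898·0.084 = 0.075432; evidence = 0.075432+0.058·0.916 = 0.12856; posterior = 0.587.
Bob: numerator 0.898·0.309 = 0.27748; evidence = 0.27748+0.058·0.691 = 0.31756; posterior = 0.874.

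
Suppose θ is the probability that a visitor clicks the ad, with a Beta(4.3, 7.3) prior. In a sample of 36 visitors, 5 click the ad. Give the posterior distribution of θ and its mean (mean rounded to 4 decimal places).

Posterior: Beta(9.3, 38.3); mean ≈ 0.1954

Observing 5 successes and 31 failures updates Beta(4.3, 7.3) by adding the success and failure counts to the two shape parameters: α = 4.3+5 = 9.3, β = 7.3+31 = 38.3.
E[θ | data] = 9.3/(9.3+38.3) = 0.1954.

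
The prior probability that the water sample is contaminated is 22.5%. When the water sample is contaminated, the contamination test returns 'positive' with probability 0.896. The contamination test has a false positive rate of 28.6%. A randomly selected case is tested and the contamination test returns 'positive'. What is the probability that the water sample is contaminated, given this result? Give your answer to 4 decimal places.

Let H be the event that the water sample is contaminated. P(H) = 0.225, so P(¬H) = 0.775. With E the 'positive' result, P(E|H) = 0.896 and P(E|¬H) = 0.286.
P(E) = 0.896·0.225 + 0.286·0.775 = 0.20160 + 0.22165 = 0.42325.
By Bayes' theorem, P(H|E) = 0.20160 / 0.42325 = 0.4763.

P(H | E) ≈ 0.4763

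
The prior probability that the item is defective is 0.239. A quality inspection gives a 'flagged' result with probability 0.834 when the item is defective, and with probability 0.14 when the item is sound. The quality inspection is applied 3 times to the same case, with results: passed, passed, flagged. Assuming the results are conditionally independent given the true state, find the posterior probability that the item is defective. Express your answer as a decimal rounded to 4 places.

With H the event that the item is defective, the joint likelihood of the observed sequence is P(data|H) = 0.166·0.166·0.834 = 0.022982 and P(data|¬H) = 0.86·0.86·0.14 = 0.10354.
Bayes: P(H|data) = 0.239·0.022982 / (0.239·0.022982 + 0.761·0.10354) = 0.0054926/0.084290 = 0.0652.

Posterior P(H) ≈ 0.0652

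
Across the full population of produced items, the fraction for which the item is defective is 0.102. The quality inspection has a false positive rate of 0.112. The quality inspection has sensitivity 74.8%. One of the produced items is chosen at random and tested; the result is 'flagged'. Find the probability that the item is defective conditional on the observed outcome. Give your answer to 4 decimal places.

P(H | E) ≈ 0.4314

Let H be the event that the item is defective. P(H) = 0.102, so P(¬H) = 0.898. With E the 'flagged' result, P(E|H) = 0.748 and P(E|¬H) = 0.112.
P(E) = 0.748·0.102 + 0.112·0.898 = 0.076296 + 0.10058 = 0.17687.
By Bayes' theorem, P(H|E) = 0.076296 / 0.17687 = 0.4314.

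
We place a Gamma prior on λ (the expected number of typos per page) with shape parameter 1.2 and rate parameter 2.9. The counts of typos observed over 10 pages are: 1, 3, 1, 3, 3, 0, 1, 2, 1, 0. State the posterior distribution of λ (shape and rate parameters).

Total count ∑xᵢ = 15 over n = 10 pages.
Gamma is conjugate to the Poisson likelihood: posterior is Gamma(shape = 1.2+15 = 16.2, rate = 2.9+10 = 12.9).

Posterior: Gamma(shape=16.2, rate=12.9)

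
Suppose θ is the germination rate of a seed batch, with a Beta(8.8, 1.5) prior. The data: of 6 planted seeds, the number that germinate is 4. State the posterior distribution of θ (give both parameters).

Posterior: Beta(12.8, 3.5)

The binomial likelihood is conjugate to the Beta prior: with 4 successes and 2 failures, the posterior is Beta(8.8+4, 1.5+2) = Beta(12.8, 3.5).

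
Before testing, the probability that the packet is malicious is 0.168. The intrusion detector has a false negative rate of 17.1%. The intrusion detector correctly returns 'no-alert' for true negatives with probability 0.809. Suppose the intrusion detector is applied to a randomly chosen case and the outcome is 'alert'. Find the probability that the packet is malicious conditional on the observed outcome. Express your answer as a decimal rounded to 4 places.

P(H | E) ≈ 0.4671

Let H be the event that the packet is malicious. P(H) = 0.168, so P(¬H) = 0.832. With E the 'alert' result, P(E|H) = 0.829 and P(E|¬H) = 0.191.
P(E) = 0.829·0.168 + 0.191·0.832 = 0.13927 + 0.15891 = 0.29818.
By Bayes' theorem, P(H|E) = 0.13927 / 0.29818 = 0.4671.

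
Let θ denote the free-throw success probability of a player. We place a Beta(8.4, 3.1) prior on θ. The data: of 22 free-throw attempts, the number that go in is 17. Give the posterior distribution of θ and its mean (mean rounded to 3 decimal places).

Observing 17 successes and 5 failures updates Beta(8.4, 3.1) by adding the success and failure counts to the two shape parameters: α = 8.4+17 = 25.4, β = 3.1+5 = 8.1.
E[θ | data] = 25.4/(25.4+8.1) = 0.758.

Posterior: Beta(25.4, 8.1); mean ≈ 0.758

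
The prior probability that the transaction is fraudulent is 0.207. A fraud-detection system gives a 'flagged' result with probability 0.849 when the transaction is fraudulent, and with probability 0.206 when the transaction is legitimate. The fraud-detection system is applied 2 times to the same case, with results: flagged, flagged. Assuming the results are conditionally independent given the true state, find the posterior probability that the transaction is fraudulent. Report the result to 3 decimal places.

Let H be the event that the transaction is fraudulent; start with P(H) = 0.207. P('flagged'|H) = 0.849, P('flagged'|¬H) = 0.206.
Update on result 1 ('flagged'): P(H) ← 0.849·0.2070 / (0.849·0.2070 + 0.206·0.7930) = 0.17574/0.33910 = 0.5183.
Update on result 2 ('flagged'): P(H) ← 0.849·0.5183 / (0.849·0.5183 + 0.206·0.4817) = 0.44000/0.53924 = 0.8160.

Posterior P(H) ≈ 0.816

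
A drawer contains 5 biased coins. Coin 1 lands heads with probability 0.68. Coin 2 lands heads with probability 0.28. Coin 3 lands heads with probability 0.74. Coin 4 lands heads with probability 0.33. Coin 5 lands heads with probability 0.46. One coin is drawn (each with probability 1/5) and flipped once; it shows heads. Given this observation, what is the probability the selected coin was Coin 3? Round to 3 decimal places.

Posterior probability ≈ 0.297

Tabulate prior·likelihood by source: [1] prior 0.2, lik 0.68, product 0.1360; [2] prior 0.2, lik 0.28, product 0.05600; [3] prior 0.2, lik 0.74, product 0.1480; [4] prior 0.2, lik 0.33, product 0.06600; [5] prior 0.2, lik 0.46, product 0.09200.
Normalizing constant = 0.49800; the posterior for Coin 3 is its product over the sum, 0.1480/0.49800 = 0.297.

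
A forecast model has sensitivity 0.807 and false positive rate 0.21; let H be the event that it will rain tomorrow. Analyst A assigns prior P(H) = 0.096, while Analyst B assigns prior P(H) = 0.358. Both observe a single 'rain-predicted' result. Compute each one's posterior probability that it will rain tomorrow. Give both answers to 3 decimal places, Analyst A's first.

P('+'|H) = 0.807, P('+'|¬H) = 0.21.
Analyst A: numerator 0.807·0.096 = 0.077472; evidence = 0.077472+0.21·0.904 = 0.26731; posterior = 0.290.
Analyst B: numerator 0.807·0.358 = 0.28891; evidence = 0.28891+0.21·0.642 = 0.42373; posterior = 0.682.

Analyst A: 0.290; Analyst B: 0.682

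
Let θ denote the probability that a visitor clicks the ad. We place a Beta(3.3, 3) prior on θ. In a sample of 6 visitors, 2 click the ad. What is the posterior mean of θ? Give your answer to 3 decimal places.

Posterior mean ≈ 0.431

Observing 2 successes and 4 failures updates Beta(3.3, 3) by adding the success and failure counts to the two shape parameters: α = 3.3+2 = 5.3, β = 3+4 = 7.
E[θ | data] = 5.3/(5.3+7) = 0.431.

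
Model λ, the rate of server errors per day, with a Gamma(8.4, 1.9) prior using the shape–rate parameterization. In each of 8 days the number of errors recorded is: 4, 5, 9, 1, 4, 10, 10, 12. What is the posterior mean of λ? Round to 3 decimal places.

The Poisson likelihood adds the total count to the shape and the number of exposure periods to the rate. Here ∑xᵢ = 55 and n = 8, so shape 8.4→63.4 and rate 1.9→9.9.
E[λ | data] = 63.4/9.9 = 6.404.

Posterior mean ≈ 6.404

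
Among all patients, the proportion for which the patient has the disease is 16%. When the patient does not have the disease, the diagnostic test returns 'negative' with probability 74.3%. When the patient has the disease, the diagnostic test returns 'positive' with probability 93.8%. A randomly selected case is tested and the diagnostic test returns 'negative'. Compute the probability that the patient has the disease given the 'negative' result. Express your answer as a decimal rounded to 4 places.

Write H for 'the patient has the disease'. Prior odds H:¬H = 0.16/0.84 = 0.19048. For the 'negative' outcome, the likelihood ratio is 0.062/0.743 = 0.083445.
Posterior odds = 0.19048 × 0.083445 = 0.015894, so P(H|E) = 0.015894/(1+0.015894) = 0.0156.

P(H | E) ≈ 0.0156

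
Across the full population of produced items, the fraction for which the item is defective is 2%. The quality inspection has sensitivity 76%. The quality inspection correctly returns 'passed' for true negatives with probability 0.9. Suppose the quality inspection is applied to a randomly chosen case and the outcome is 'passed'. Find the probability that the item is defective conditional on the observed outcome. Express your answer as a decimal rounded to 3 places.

P(H | E) ≈ 0.005

Let H be the event that the item is defective. P(H) = 0.02, so P(¬H) = 0.98. With E the 'passed' result, P(E|H) = 0.24 and P(E|¬H) = 0.9.
P(E) = 0.24·0.02 + 0.9·0.98 = 0.0048000 + 0.88200 = 0.88680.
By Bayes' theorem, P(H|E) = 0.0048000 / 0.88680 = 0.005.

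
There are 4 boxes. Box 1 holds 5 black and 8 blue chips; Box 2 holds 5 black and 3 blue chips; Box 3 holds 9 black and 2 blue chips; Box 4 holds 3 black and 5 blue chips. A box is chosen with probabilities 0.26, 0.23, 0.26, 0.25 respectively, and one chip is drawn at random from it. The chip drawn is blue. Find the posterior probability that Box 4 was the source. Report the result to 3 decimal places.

Tabulate prior·likelihood by source: [1] prior 0.26, lik 0.6154, product 0.1600; [2] prior 0.23, lik 0.375, product 0.08625; [3] prior 0.26, lik 0.1818, product 0.04727; [4] prior 0.25, lik 0.625, product 0.1562.
Normalizing constant = 0.44977; the posterior for Box 4 is its product over the sum, 0.1562/0.44977 = 0.347.

Posterior probability ≈ 0.347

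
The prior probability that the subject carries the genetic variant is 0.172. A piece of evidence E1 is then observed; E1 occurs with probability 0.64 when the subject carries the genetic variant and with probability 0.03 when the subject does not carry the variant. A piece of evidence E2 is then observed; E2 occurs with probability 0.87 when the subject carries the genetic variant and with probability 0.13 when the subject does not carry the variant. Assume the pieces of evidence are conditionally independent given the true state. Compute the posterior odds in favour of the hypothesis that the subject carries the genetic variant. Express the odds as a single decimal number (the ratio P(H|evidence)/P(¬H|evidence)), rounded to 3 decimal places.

Posterior odds ≈ 29.657

Prior odds = 0.172/(1−0.172) = 0.20773.
Likelihood ratio for E1 = 0.64/0.03 = 21.333.
Likelihood ratio for E2 = 0.87/0.13 = 6.6923.
Posterior odds = prior odds × LR₁ × LR₂ = 29.657.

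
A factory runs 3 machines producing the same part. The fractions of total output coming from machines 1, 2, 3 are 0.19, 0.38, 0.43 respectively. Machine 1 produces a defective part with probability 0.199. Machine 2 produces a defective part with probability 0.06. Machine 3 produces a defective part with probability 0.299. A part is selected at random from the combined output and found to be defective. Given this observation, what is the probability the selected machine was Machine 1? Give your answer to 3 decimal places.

Tabulate prior·likelihood by source: [1] prior 0.19, lik 0.199, product 0.03781; [2] prior 0.38, lik 0.06, product 0.02280; [3] prior 0.43, lik 0.299, product 0.1286.
Normalizing constant = 0.18918; the posterior for Machine 1 is its product over the sum, 0.03781/0.18918 = 0.200.

Posterior probability ≈ 0.200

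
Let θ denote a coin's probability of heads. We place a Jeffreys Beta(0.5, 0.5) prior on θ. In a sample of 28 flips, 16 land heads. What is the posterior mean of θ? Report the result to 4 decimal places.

Posterior mean ≈ 0.5690

The binomial likelihood is conjugate to the Beta prior: with 16 successes and 12 failures, the posterior is Beta(0.5+16, 0.5+12) = Beta(16.5, 12.5).
Posterior mean = α/(α+β) = 16.5/29 = 0.5690.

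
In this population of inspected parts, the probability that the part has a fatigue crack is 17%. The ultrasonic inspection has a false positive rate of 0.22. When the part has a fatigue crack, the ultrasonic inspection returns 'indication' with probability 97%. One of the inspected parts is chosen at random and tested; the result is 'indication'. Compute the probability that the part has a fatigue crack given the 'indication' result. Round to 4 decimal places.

Let H be the event that the part has a fatigue crack. P(H) = 0.17, so P(¬H) = 0.83. With E the 'indication' result, P(E|H) = 0.97 and P(E|¬H) = 0.22.
P(E) = 0.97·0.17 + 0.22·0.83 = 0.16490 + 0.18260 = 0.34750.
By Bayes' theorem, P(H|E) = 0.16490 / 0.34750 = 0.4745.

P(H | E) ≈ 0.4745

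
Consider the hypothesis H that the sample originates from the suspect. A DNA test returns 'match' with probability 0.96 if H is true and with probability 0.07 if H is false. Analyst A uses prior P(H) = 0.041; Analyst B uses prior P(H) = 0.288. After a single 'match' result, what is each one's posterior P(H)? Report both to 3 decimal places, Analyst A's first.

Analyst A: 0.370; Analyst B: 0.847

The likelihood ratio for a 'match' result is 0.96/0.07 = 13.714.
Analyst A: prior odds 0.041/0.959 = 0.042753; posterior odds 0.58633; posterior probability 0.370.
Analyst B: prior odds 0.288/0.712 = 0.40449; posterior odds 5.5474; posterior probability 0.847.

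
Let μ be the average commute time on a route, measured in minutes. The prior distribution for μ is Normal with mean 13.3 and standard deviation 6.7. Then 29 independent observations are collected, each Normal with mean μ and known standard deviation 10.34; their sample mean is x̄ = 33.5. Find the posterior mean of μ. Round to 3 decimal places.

With known σ, the Normal prior is conjugate. Weight on the data is w = (n/σ²)/(n/σ² + 1/τ₀²) = 0.271242/(0.271242+0.0222767) = 0.92410.
Posterior mean = w·x̄ + (1−w)·μ₀ = 0.92410·33.5 + 0.075895·13.3 = 31.967.

Posterior mean ≈ 31.967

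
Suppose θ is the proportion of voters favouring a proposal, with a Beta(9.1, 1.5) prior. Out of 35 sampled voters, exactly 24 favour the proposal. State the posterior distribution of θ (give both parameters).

The binomial likelihood is conjugate to the Beta prior: with 24 successes and 11 failures, the posterior is Beta(9.1+24, 1.5+11) = Beta(33.1, 12.5).

Posterior: Beta(33.1, 12.5)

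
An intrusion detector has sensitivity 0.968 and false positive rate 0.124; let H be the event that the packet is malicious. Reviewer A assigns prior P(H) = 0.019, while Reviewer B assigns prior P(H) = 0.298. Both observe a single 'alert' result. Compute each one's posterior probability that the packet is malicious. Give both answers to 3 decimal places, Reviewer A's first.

Reviewer A: 0.131; Reviewer B: 0.768

The likelihood ratio for an 'alert' result is 0.968/0.124 = 7.8065.
Reviewer A: prior odds 0.019/0.981 = 0.019368; posterior odds 0.15120; posterior probability 0.131.
Reviewer B: prior odds 0.298/0.702 = 0.42450; posterior odds 3.3138; posterior probability 0.768.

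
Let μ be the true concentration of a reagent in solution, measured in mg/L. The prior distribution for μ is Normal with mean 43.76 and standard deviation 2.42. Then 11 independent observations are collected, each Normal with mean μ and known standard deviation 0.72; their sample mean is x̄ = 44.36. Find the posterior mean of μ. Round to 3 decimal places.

Posterior mean ≈ 44.355

Prior precision 1/τ₀² = 1/2.42² = 0.170753; data precision n/σ² = 11/0.72² = 21.2191.
Posterior precision = 0.170753 + 21.2191 = 21.3899.
Posterior mean = (0.170753·43.76 + 21.2191·44.36) / 21.3899 = 44.355.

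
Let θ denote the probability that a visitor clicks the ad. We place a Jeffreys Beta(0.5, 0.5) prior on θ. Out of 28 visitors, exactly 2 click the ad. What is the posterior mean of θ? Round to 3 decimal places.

Posterior mean ≈ 0.086

Observing 2 successes and 26 failures updates Beta(0.5, 0.5) by adding the success and failure counts to the two shape parameters: α = 0.5+2 = 2.5, β = 0.5+26 = 26.5.
E[θ | data] = 2.5/(2.5+26.5) = 0.086.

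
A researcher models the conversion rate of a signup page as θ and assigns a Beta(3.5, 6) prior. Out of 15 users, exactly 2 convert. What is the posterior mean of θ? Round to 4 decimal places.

Posterior mean ≈ 0.2245

The binomial likelihood is conjugate to the Beta prior: with 2 successes and 13 failures, the posterior is Beta(3.5+2, 6+13) = Beta(5.5, 19).
Posterior mean = α/(α+β) = 5.5/24.5 = 0.2245.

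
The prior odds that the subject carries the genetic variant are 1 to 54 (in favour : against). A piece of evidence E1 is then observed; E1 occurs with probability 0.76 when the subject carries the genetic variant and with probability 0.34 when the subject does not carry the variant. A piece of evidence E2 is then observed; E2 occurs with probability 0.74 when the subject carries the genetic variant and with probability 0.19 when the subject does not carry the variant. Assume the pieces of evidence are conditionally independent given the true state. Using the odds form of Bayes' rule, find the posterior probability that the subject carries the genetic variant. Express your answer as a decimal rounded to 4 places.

Posterior probability ≈ 0.1388

Prior odds = 1/54 = 0.018519. In log-odds, ln(0.018519) = -3.9890.
Add log likelihood ratios: ln(2.2353) + ln(3.8947) = 2.1640.
Posterior log-odds = -1.8250, so posterior odds = exp(-1.8250) = 0.16122. Converting, P(H|E) = 0.16122/1.1612 = 0.1388.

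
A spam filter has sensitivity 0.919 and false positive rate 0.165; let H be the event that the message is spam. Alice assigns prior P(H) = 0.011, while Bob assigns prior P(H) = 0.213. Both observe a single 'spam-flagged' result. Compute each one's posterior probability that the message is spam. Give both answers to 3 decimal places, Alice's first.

Alice: 0.058; Bob: 0.601

The likelihood ratio for a 'spam-flagged' result is 0.919/0.165 = 5.5697.
Alice: prior odds 0.011/0.989 = 0.011122; posterior odds 0.061948; posterior probability 0.058.
Bob: prior odds 0.213/0.787 = 0.27065; posterior odds 1.5074; posterior probability 0.601.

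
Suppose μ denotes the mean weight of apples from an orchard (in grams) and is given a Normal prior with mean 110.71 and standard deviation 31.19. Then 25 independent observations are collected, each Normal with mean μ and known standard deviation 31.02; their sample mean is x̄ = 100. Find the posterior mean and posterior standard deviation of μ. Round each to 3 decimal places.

Prior precision 1/τ₀² = 1/31.19² = 0.00102794; data precision n/σ² = 25/31.02² = 0.0259810.
Posterior precision = 0.00102794 + 0.0259810 = 0.0270090, giving posterior SD = 1/√0.0270090 = 6.085.
Posterior mean = (0.00102794·110.71 + 0.0259810·100) / 0.0270090 = 100.408.

Posterior mean ≈ 100.408; posterior SD ≈ 6.085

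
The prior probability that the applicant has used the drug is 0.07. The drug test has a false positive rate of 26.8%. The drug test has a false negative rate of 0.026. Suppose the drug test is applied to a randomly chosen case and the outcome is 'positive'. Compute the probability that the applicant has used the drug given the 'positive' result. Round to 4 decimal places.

Let H be the event that the applicant has used the drug. P(H) = 0.07, so P(¬H) = 0.93. With E the 'positive' result, P(E|H) = 0.974 and P(E|¬H) = 0.268.
P(E) = 0.974·0.07 + 0.268·0.93 = 0.068180 + 0.24924 = 0.31742.
By Bayes' theorem, P(H|E) = 0.068180 / 0.31742 = 0.2148.

P(H | E) ≈ 0.2148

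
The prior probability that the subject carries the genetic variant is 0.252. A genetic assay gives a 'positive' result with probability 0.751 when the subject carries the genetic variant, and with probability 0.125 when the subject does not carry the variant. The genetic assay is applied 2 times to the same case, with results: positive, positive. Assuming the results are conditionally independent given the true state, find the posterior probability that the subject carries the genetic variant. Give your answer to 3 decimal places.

Posterior P(H) ≈ 0.924

With H the event that the subject carries the genetic variant, the joint likelihood of the observed sequence is P(data|H) = 0.751·0.751 = 0.56400 and P(data|¬H) = 0.125·0.125 = 0.015625.
Bayes: P(H|data) = 0.252·0.56400 / (0.252·0.56400 + 0.748·0.015625) = 0.14213/0.15382 = 0.9240.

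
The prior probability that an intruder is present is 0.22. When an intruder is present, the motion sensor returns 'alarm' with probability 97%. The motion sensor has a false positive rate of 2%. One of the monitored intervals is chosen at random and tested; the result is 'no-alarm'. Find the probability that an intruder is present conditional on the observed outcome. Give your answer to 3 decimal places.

P(H | E) ≈ 0.009

Let H be the event that an intruder is present. P(H) = 0.22, so P(¬H) = 0.78. With E the 'no-alarm' result, P(E|H) = 0.03 and P(E|¬H) = 0.98.
P(E) = 0.03·0.22 + 0.98·0.78 = 0.0066000 + 0.76440 = 0.77100.
By Bayes' theorem, P(H|E) = 0.0066000 / 0.77100 = 0.009.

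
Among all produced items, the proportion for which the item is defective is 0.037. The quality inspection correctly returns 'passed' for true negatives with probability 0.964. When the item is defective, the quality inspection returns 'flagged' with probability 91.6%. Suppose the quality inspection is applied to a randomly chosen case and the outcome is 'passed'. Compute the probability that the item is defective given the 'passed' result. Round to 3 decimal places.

Let H be the event that the item is defective. P(H) = 0.037, so P(¬H) = 0.963. With E the 'passed' result, P(E|H) = 0.084 and P(E|¬H) = 0.964.
P(E) = 0.084·0.037 + 0.964·0.963 = 0.0031080 + 0.92833 = 0.93144.
By Bayes' theorem, P(H|E) = 0.0031080 / 0.93144 = 0.003.

P(H | E) ≈ 0.003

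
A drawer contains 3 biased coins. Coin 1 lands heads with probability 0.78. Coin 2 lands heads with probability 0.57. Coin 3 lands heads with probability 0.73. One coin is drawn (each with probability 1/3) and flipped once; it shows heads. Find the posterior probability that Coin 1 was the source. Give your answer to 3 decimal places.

Tabulate prior·likelihood by source: [1] prior 0.333333, lik 0.78, product 0.2600; [2] prior 0.333333, lik 0.57, product 0.1900; [3] prior 0.333333, lik 0.73, product 0.2433.
Normalizing constant = 0.69333; the posterior for Coin 1 is its product over the sum, 0.2600/0.69333 = 0.375.

Posterior probability ≈ 0.375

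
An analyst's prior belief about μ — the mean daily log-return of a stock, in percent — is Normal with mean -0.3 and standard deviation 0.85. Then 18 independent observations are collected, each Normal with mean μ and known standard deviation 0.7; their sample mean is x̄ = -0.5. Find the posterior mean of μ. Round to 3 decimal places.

Posterior mean ≈ -0.493

With known σ, the Normal prior is conjugate. Weight on the data is w = (n/σ²)/(n/σ² + 1/τ₀²) = 36.7347/(36.7347+1.38408) = 0.96369.
Posterior mean = w·x̄ + (1−w)·μ₀ = 0.96369·-0.5 + 0.036310·-0.3 = -0.493.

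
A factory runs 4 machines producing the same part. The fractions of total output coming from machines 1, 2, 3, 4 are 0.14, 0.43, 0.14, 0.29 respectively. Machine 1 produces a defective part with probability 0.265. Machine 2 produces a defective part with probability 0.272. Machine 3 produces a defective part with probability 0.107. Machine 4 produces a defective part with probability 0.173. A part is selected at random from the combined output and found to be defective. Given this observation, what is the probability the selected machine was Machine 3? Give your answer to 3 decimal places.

Posterior probability ≈ 0.068

Tabulate prior·likelihood by source: [1] prior 0.14, lik 0.265, product 0.03710; [2] prior 0.43, lik 0.272, product 0.1170; [3] prior 0.14, lik 0.107, product 0.01498; [4] prior 0.29, lik 0.173, product 0.05017.
Normalizing constant = 0.21921; the posterior for Machine 3 is its product over the sum, 0.01498/0.21921 = 0.068.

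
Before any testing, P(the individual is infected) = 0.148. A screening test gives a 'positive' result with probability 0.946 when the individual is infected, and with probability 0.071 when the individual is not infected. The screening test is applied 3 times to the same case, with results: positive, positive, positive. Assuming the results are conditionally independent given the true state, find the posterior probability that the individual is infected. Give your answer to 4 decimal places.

Posterior P(H) ≈ 0.9976

Let H be the event that the individual is infected; start with P(H) = 0.148. P('positive'|H) = 0.946, P('positive'|¬H) = 0.071.
Update on result 1 ('positive'): P(H) ← 0.946·0.1480 / (0.946·0.1480 + 0.071·0.8520) = 0.14001/0.20050 = 0.6983.
Update on result 2 ('positive'): P(H) ← 0.946·0.6983 / (0.946·0.6983 + 0.071·0.3017) = 0.66059/0.68201 = 0.9686.
Update on result 3 ('positive'): P(H) ← 0.946·0.9686 / (0.946·0.9686 + 0.071·0.0314) = 0.91629/0.91852 = 0.9976.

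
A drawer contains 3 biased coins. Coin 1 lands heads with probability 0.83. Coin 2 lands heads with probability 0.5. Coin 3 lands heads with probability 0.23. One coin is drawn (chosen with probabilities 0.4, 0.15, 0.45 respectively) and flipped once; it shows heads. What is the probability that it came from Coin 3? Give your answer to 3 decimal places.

Posterior probability ≈ 0.203

Tabulate prior·likelihood by source: [1] prior 0.4, lik 0.83, product 0.3320; [2] prior 0.15, lik 0.5, product 0.07500; [3] prior 0.45, lik 0.23, product 0.1035.
Normalizing constant = 0.51050; the posterior for Coin 3 is its product over the sum, 0.1035/0.51050 = 0.203.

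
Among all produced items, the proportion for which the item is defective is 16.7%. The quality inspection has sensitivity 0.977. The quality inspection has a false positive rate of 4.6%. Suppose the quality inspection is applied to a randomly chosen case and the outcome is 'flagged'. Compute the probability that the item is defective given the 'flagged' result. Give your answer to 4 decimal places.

Write H for 'the item is defective'. Prior odds H:¬H = 0.167/0.833 = 0.20048. For the 'flagged' outcome, the likelihood ratio is 0.977/0.046 = 21.239.
Posterior odds = 0.20048 × 21.239 = 4.2580, so P(H|E) = 4.2580/(1+4.2580) = 0.8098.

P(H | E) ≈ 0.8098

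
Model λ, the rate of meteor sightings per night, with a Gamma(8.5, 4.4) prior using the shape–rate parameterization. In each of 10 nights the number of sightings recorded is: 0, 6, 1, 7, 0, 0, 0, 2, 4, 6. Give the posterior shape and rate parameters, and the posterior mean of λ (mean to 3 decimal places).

Posterior: Gamma(shape=34.5, rate=14.4); mean ≈ 2.396

Total count ∑xᵢ = 26 over n = 10 nights.
Gamma is conjugate to the Poisson likelihood: posterior is Gamma(shape = 8.5+26 = 34.5, rate = 4.4+10 = 14.4).
E[λ | data] = 34.5/14.4 = 2.396.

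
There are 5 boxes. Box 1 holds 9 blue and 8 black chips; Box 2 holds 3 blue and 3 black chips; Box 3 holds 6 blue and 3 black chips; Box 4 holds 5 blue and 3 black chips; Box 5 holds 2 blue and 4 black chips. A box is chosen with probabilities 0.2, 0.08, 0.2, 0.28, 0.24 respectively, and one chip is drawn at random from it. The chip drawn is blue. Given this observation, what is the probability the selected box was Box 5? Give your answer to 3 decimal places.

Posterior probability ≈ 0.150

P(blue|Box 1) = 0.5294; P(blue|Box 2) = 0.5; P(blue|Box 3) = 0.6667; P(blue|Box 4) = 0.625; P(blue|Box 5) = 0.3333.
Prior × likelihood for each source: 0.2·0.5294=0.1059, 0.08·0.5=0.04000, 0.2·0.6667=0.1333, 0.28·0.625=0.1750, 0.24·0.3333=0.08000. Summing gives P(blue) = 0.53422.
P(Box 5 | blue) = 0.08000 / 0.53422 = 0.150.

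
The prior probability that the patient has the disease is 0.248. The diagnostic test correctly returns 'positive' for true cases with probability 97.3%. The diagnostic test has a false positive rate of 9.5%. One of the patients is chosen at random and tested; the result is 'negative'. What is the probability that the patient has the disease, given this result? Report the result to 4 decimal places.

P(H | E) ≈ 0.0097

Let H be the event that the patient has the disease. P(H) = 0.248, so P(¬H) = 0.752. With E the 'negative' result, P(E|H) = 0.027 and P(E|¬H) = 0.905.
P(E) = 0.027·0.248 + 0.905·0.752 = 0.0066960 + 0.68056 = 0.68726.
By Bayes' theorem, P(H|E) = 0.0066960 / 0.68726 = 0.0097.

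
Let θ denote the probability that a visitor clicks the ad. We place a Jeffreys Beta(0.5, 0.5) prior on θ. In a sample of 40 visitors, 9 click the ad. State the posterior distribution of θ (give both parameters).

The binomial likelihood is conjugate to the Beta prior: with 9 successes and 31 failures, the posterior is Beta(0.5+9, 0.5+31) = Beta(9.5, 31.5).

Posterior: Beta(9.5, 31.5)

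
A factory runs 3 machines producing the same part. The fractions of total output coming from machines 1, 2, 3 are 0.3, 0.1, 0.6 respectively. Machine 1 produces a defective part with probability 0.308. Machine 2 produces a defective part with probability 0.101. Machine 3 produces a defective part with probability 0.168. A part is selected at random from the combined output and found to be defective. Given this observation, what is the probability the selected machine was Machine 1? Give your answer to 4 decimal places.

P(defective|M1) = 0.308; P(defective|M2) = 0.101; P(defective|M3) = 0.168.
Prior × likelihood for each source: 0.3·0.308=0.09240, 0.1·0.101=0.01010, 0.6·0.168=0.1008. Summing gives P(defective) = 0.20330.
P(Machine 1 | defective) = 0.09240 / 0.20330 = 0.4545.

Posterior probability ≈ 0.4545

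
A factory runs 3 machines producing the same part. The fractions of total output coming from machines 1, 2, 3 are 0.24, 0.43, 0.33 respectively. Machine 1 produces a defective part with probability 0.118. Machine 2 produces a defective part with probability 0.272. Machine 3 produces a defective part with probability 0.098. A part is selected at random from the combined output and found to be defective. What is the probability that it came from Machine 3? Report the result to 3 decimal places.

P(defective|M1) = 0.118; P(defective|M2) = 0.272; P(defective|M3) = 0.098.
Prior × likelihood for each source: 0.24·0.118=0.02832, 0.43·0.272=0.1170, 0.33·0.098=0.03234. Summing gives P(defective) = 0.17762.
P(Machine 3 | defective) = 0.03234 / 0.17762 = 0.182.

Posterior probability ≈ 0.182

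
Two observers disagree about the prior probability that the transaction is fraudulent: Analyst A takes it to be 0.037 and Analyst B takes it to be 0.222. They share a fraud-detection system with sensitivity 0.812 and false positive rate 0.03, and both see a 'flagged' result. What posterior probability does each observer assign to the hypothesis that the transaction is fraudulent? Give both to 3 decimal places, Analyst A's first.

Analyst A: 0.510; Analyst B: 0.885

The likelihood ratio for a 'flagged' result is 0.812/0.03 = 27.067.
Analyst A: prior odds 0.037/0.963 = 0.038422; posterior odds 1.0399; posterior probability 0.510.
Analyst B: prior odds 0.222/0.778 = 0.28535; posterior odds 7.7234; posterior probability 0.885.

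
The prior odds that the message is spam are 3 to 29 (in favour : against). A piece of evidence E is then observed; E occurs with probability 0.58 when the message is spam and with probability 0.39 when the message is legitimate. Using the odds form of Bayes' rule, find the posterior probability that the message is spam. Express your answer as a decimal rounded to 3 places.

Posterior probability ≈ 0.133

Prior odds = 3/29 = 0.10345. In log-odds, ln(0.10345) = -2.2687.
Add log likelihood ratio: ln(1.4872) = 0.39688.
Posterior log-odds = -1.8718, so posterior odds = exp(-1.8718) = 0.15385. Converting, P(H|E) = 0.15385/1.1538 = 0.133.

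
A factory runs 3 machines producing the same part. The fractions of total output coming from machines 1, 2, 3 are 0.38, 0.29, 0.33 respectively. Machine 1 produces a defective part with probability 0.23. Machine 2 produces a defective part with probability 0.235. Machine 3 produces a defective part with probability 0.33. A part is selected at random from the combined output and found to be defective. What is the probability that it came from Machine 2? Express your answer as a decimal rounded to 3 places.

Posterior probability ≈ 0.258

Tabulate prior·likelihood by source: [1] prior 0.38, lik 0.23, product 0.08740; [2] prior 0.29, lik 0.235, product 0.06815; [3] prior 0.33, lik 0.33, product 0.1089.
Normalizing constant = 0.26445; the posterior for Machine 2 is its product over the sum, 0.06815/0.26445 = 0.258.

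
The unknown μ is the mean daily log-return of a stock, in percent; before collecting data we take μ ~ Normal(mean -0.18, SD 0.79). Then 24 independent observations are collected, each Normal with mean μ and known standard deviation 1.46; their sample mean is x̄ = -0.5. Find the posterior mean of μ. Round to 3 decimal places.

Posterior mean ≈ -0.460

With known σ, the Normal prior is conjugate. Weight on the data is w = (n/σ²)/(n/σ² + 1/τ₀²) = 11.2591/(11.2591+1.60231) = 0.87542.
Posterior mean = w·x̄ + (1−w)·μ₀ = 0.87542·-0.5 + 0.12458·-0.18 = -0.460.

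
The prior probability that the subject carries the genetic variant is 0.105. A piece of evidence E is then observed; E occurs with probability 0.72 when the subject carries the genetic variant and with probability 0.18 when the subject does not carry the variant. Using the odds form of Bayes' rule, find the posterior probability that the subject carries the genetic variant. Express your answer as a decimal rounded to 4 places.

Prior odds = 0.105/(1−0.105) = 0.11732. In log-odds, ln(0.11732) = -2.1429.
Add log likelihood ratio: ln(4.0000) = 1.3863.
Posterior log-odds = -0.75657, so posterior odds = exp(-0.75657) = 0.46927. Converting, P(H|E) = 0.46927/1.4693 = 0.3194.

Posterior probability ≈ 0.3194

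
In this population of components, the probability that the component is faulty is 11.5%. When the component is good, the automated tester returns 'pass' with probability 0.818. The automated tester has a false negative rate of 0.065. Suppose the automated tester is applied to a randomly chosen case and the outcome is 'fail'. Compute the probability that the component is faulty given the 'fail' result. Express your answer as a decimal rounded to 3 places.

Let H be the event that the component is faulty. P(H) = 0.115, so P(¬H) = 0.885. With E the 'fail' result, P(E|H) = 0.935 and P(E|¬H) = 0.182.
P(E) = 0.935·0.115 + 0.182·0.885 = 0.10753 + 0.16107 = 0.26860.
By Bayes' theorem, P(H|E) = 0.10753 / 0.26860 = 0.400.

P(H | E) ≈ 0.400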